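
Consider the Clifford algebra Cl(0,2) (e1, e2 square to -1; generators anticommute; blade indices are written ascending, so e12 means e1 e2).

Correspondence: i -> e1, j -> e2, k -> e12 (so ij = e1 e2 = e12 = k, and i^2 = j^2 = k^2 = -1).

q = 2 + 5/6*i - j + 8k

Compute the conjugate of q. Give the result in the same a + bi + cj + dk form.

In blades: q = 2 + 5/6*e1 - e2 + 8*e12.
Conjugation here is Clifford conjugation: the scalar is fixed and the grade-1 and grade-2 blades all flip sign, giving 2 - 5/6*e1 + e2 - 8*e12; translating back:
Answer: 2 - 5/6*i + j - 8k


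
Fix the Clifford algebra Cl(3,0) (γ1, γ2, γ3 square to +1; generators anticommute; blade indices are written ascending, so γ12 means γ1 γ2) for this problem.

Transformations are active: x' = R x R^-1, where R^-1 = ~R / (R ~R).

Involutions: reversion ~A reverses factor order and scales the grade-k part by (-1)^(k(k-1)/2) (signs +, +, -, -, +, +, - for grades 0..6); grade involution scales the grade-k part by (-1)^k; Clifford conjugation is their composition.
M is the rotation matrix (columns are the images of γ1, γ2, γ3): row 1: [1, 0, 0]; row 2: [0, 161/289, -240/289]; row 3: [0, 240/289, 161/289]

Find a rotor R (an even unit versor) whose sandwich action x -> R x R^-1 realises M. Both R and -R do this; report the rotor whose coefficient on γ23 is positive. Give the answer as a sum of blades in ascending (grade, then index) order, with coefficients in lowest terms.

Method: write R = a + b12*γ12 + b13*γ13 + b23*γ23 with a^2 + b12^2 + b13^2 + b23^2 = 1 (so R^-1 = ~R). Expanding the columns R e_j ~R gives tr M = 4a^2 - 1 and, from the antisymmetric part, M21 - M12 = -4a*b12, M13 - M31 = 4a*b13, M32 - M23 = -4a*b23.
Here tr M = 611/289, so a^2 = (1 + tr M)/4 = 225/289 and a = ±15/17. Taking a = 15/17: M21 - M12 = 0, M13 - M31 = 0, M32 - M23 = 480/289, giving b12 = 0, b13 = 0, b23 = -8/17, i.e. R = 15/17 - 8/17*γ23.
Its γ23 coefficient is negative, so report the other preimage -R.
Answer: -15/17 + 8/17*γ23. Recall the cover is two-to-one: with M of trace 611/289, both preimages act alike, and the stated γ23 sign chooses the sheet.


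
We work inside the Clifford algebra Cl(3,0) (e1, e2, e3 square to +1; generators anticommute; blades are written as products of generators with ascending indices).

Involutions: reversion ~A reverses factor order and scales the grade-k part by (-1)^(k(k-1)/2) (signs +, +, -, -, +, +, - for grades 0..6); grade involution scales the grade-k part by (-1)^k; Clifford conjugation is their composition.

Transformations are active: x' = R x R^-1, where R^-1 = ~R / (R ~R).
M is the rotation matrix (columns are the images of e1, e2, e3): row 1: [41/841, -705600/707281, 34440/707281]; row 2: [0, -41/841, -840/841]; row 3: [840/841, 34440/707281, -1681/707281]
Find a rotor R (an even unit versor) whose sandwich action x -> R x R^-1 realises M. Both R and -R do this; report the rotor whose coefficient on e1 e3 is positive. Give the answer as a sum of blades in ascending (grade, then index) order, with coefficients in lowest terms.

Method: write R = a + b12*e1 e2 + b13*e1 e3 + b23*e2 e3 with a^2 + b12^2 + b13^2 + b23^2 = 1 (so R^-1 = ~R). Expanding the columns R e_j ~R gives tr M = 4a^2 - 1 and, from the antisymmetric part, M21 - M12 = -4a*b12, M13 - M31 = 4a*b13, M32 - M23 = -4a*b23.
Here tr M = -1681/707281, so a^2 = (1 + tr M)/4 = 176400/707281 and a = ±420/841. Taking a = 420/841: M21 - M12 = 705600/707281, M13 - M31 = -672000/707281, M32 - M23 = 740880/707281, giving b12 = -420/841, b13 = -400/841, b23 = -441/841, i.e. R = 420/841 - 420/841*e1 e2 - 400/841*e1 e3 - 441/841*e2 e3.
Its e1 e3 coefficient is negative, so report the other preimage -R.
Answer: -420/841 + 420/841*e1 e2 + 400/841*e1 e3 + 441/841*e2 e3. Recall the cover is two-to-one: with M of trace -1681/707281, both preimages act alike, and the stated e1 e3 sign chooses the sheet.


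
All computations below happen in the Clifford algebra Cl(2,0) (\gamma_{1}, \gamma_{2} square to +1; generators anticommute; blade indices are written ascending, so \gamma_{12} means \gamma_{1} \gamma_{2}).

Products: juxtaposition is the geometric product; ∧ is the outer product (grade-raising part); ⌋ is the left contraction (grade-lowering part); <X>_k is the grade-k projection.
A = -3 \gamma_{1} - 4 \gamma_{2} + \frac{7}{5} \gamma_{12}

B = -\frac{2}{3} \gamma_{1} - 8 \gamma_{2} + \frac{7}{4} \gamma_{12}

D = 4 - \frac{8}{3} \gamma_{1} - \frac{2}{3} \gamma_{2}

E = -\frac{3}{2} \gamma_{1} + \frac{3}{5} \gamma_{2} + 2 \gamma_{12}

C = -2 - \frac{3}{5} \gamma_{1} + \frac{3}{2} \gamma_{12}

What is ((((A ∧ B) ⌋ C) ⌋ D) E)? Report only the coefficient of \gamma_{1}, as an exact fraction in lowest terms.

step 1: \frac{64}{3} \gamma_{12}
step 2: -32
step 3: -128 + \frac{256}{3} \gamma_{1} + \frac{64}{3} \gamma_{2}
step 4: -\frac{576}{5} + \frac{448}{3} \gamma_{1} + \frac{1408}{15} \gamma_{2} - \frac{864}{5} \gamma_{12}
Answer: \frac{448}{3}


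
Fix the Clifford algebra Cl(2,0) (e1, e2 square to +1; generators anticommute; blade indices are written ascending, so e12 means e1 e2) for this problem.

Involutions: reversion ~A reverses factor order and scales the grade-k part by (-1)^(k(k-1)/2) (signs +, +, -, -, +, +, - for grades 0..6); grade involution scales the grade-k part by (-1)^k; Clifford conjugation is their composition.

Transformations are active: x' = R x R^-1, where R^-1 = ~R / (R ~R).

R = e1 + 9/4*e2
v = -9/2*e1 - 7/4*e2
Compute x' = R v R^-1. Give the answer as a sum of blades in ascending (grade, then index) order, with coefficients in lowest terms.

~R = e1 + 9/4*e2, and R ~R = 97/16, so R^-1 = ~R / (97/16).
R v = -135/16 + 67/8*e12
Answer: 333/194*e1 - 1751/388*e2


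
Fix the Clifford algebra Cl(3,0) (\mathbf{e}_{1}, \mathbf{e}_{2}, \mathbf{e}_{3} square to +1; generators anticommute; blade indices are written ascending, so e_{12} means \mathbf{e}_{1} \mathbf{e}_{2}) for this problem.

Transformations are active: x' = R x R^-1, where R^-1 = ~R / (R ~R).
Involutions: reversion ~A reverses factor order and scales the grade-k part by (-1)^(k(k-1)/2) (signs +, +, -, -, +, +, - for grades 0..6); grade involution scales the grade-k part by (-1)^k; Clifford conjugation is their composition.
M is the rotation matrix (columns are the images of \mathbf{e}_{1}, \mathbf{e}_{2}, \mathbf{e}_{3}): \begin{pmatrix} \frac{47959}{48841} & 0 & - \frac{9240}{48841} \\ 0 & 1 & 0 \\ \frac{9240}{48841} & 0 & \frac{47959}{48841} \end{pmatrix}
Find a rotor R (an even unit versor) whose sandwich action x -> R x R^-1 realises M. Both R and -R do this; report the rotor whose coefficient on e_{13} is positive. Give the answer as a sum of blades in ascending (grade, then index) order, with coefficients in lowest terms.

Method: write R = a + b12*e_{12} + b13*e_{13} + b23*e_{23} with a^2 + b12^2 + b13^2 + b23^2 = 1 (so R^-1 = ~R). Expanding the columns R e_j ~R gives tr M = 4a^2 - 1 and, from the antisymmetric part, M21 - M12 = -4a*b12, M13 - M31 = 4a*b13, M32 - M23 = -4a*b23.
Here tr M = \frac{144759}{48841}, so a^2 = (1 + tr M)/4 = \frac{48400}{48841} and a = ±\frac{220}{221}. Taking a = \frac{220}{221}: M21 - M12 = 0, M13 - M31 = -\frac{18480}{48841}, M32 - M23 = 0, giving b12 = 0, b13 = -\frac{21}{221}, b23 = 0, i.e. R = \frac{220}{221} - \frac{21}{221} e_{13}.
Its e_{13} coefficient is negative, so report the other preimage -R.
Answer: -\frac{220}{221} + \frac{21}{221} e_{13}. Note: both R and -R realise this M (trace \frac{144759}{48841}); the covering map identifies them, and the e_{13}-coefficient sign is the tie-breaker.


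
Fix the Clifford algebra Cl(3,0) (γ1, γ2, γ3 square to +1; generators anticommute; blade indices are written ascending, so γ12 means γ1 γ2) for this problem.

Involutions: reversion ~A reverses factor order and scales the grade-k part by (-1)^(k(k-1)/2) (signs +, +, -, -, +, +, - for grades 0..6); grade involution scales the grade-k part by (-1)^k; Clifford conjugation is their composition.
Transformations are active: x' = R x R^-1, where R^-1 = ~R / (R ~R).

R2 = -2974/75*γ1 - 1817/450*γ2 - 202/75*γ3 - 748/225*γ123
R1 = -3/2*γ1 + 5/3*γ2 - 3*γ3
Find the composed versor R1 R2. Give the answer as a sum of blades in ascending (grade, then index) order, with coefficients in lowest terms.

Distribute over the terms of R1 (each basis-blade product reordered to ascending indices, repeated generators contracted through their squares):
(-3/2*γ1) R2 = 1487/25 + 1817/300*γ12 + 101/25*γ13 + 374/75*γ23
(5/3*γ2) R2 = -1817/270 + 2974/45*γ12 + 748/135*γ13 - 202/45*γ23
(-3*γ3) R2 = 202/25 + 748/75*γ12 - 2974/25*γ13 - 1817/150*γ23
Summing the partial products and collecting blades:
Answer: 82121/1350 + 73907/900*γ12 - 73831/675*γ13 - 5227/450*γ23


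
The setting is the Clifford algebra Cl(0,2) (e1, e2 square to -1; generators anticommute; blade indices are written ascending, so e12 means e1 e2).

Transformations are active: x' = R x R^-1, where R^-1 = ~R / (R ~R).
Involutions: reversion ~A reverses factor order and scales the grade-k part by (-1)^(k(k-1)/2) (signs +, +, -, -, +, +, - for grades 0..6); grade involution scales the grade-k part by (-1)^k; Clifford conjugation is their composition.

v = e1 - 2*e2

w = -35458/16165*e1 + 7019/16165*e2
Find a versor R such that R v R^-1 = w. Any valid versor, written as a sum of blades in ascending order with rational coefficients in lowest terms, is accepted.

R = v + w = -19293/16165*e1 - 25311/16165*e2 works: the equal norms (-5) guarantee its sandwich swaps v into w.
Answer: -19293/16165*e1 - 25311/16165*e2


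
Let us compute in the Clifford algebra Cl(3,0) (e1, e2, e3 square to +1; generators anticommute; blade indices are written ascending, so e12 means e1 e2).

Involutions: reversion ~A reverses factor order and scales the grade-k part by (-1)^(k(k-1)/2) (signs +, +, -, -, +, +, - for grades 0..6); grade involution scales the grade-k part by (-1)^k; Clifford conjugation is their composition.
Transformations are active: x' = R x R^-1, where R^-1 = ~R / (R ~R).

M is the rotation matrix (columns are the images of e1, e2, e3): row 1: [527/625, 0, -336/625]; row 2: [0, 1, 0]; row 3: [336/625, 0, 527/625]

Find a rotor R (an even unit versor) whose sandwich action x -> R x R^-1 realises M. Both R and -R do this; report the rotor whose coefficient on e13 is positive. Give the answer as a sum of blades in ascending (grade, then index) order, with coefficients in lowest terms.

Method: write R = a + b12*e12 + b13*e13 + b23*e23 with a^2 + b12^2 + b13^2 + b23^2 = 1 (so R^-1 = ~R). Expanding the columns R e_j ~R gives tr M = 4a^2 - 1 and, from the antisymmetric part, M21 - M12 = -4a*b12, M13 - M31 = 4a*b13, M32 - M23 = -4a*b23.
Here tr M = 1679/625, so a^2 = (1 + tr M)/4 = 576/625 and a = ±24/25. Taking a = 24/25: M21 - M12 = 0, M13 - M31 = -672/625, M32 - M23 = 0, giving b12 = 0, b13 = -7/25, b23 = 0, i.e. R = 24/25 - 7/25*e13.
Its e13 coefficient is negative, so report the other preimage -R.
Answer: -24/25 + 7/25*e13. Uniqueness: Spin(3) -> SO(3) maps R and -R to the same rotation of trace 1679/625; fixing the sign of the e13 coefficient removes the ambiguity.


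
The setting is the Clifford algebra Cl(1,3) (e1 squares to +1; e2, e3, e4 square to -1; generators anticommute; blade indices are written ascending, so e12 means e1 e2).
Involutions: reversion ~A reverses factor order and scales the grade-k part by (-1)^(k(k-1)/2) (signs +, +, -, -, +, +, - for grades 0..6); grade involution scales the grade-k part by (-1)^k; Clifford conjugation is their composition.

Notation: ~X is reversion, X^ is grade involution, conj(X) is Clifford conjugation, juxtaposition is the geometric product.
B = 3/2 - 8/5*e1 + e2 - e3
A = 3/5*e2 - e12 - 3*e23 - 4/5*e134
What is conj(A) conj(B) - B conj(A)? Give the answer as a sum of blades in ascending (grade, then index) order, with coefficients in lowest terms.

first term: -3/5 + e1 - 11/2*e2 - 3*e3 + 123/50*e12 - 4/5*e14 + 39/10*e23 - 32/25*e34 + 29/5*e123 - 6/5*e134 + 4/5*e1234
second term: 3/5 + e1 - 11/2*e2 - 3*e3 + 123/50*e12 + 4/5*e14 + 39/10*e23 + 32/25*e34 - 29/5*e123 - 6/5*e134 + 4/5*e1234
Answer: -6/5 - 8/5*e14 - 64/25*e34 + 58/5*e123


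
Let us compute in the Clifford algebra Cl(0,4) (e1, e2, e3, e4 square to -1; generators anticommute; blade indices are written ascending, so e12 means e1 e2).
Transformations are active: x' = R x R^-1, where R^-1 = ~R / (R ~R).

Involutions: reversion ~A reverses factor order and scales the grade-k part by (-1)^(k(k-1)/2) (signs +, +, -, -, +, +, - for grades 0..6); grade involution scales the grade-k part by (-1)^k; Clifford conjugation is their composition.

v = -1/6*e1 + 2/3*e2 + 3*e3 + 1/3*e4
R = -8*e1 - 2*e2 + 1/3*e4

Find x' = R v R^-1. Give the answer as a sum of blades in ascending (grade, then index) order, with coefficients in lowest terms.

~R = -8*e1 - 2*e2 + 1/3*e4, and R ~R = -613/9, so R^-1 = ~R / (-613/9).
R v = -1/9 - 17/3*e12 - 24*e13 - 47/18*e14 - 6*e23 - 8/9*e24 - e34
Answer: 517/3678*e1 - 1238/1839*e2 - 3*e3 - 611/1839*e4


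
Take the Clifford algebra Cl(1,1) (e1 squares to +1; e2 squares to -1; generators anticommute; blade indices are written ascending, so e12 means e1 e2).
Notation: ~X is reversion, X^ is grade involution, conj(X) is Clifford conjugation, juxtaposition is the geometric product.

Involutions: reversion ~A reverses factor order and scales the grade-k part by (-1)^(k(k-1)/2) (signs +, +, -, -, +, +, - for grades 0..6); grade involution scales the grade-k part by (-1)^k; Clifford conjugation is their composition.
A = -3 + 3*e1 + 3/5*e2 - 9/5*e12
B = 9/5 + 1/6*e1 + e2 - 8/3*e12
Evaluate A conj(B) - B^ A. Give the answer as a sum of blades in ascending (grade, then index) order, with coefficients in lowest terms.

first term: -101/10 + 57/10*e1 + 589/50*e2 - 707/50*e12
second term: -1/2 + 93/10*e1 + 619/50*e2 + 383/50*e12
Answer: -48/5 - 18/5*e1 - 3/5*e2 - 109/5*e12


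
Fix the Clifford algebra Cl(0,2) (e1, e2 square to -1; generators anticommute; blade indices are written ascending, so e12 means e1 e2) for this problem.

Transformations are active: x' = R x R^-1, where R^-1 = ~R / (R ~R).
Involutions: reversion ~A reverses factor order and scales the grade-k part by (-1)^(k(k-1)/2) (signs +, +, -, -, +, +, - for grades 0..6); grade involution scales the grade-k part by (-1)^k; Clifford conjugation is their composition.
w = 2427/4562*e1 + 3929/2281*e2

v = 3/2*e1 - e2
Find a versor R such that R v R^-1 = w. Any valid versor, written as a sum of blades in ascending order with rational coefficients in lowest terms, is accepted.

R = v + w = 4635/2281*e1 + 1648/2281*e2 works: the equal norms (-13/4) guarantee its sandwich swaps v into w.
Answer: 4635/2281*e1 + 1648/2281*e2


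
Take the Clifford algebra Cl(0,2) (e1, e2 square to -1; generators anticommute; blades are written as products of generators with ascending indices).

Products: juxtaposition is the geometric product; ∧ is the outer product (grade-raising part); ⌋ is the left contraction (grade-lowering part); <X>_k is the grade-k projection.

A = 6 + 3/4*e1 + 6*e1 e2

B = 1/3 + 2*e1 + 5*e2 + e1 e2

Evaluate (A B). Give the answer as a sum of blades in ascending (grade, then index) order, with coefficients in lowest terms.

step 1: -11/2 - 71/4*e1 + 165/4*e2 + 47/4*e1 e2
Answer: -11/2 - 71/4*e1 + 165/4*e2 + 47/4*e1 e2


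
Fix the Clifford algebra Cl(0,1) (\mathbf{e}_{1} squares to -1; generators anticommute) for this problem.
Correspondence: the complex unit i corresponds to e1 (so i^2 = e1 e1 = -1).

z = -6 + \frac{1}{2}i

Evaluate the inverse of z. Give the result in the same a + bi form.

In blades: z = -6 + \frac{1}{2} e_{1}.
With qbar = -6 - \frac{1}{2} e_{1} (scalar fixed, mapped units negated), z qbar = \frac{145}{4} (the sum of squared coefficients), so z^-1 = qbar / (\frac{145}{4}) = -\frac{24}{145} - \frac{2}{145} e_{1}; translating back:
Answer: -\frac{24}{145} - \frac{2}{145}i


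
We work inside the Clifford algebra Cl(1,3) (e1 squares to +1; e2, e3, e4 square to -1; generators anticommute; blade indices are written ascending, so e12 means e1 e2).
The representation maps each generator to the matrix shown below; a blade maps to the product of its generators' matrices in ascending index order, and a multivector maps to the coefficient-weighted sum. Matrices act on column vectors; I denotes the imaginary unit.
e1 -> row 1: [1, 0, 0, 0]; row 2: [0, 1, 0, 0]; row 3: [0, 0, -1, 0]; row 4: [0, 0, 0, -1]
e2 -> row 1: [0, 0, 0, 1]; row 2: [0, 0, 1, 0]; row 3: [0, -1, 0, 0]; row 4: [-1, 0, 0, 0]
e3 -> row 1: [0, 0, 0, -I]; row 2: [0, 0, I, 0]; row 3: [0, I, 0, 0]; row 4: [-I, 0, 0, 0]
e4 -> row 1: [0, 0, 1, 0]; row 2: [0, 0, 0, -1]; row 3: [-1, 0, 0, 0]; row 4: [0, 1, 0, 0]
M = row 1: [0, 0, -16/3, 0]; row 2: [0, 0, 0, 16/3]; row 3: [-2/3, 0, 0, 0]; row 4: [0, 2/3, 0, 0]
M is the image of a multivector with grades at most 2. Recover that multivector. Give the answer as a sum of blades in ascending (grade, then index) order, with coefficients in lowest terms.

Method: the blade images are trace-orthogonal — tr(rho(e_A) rho(e_B)^-1) = 4 if A = B and 0 otherwise — and rho(e_A)^-1 = (e_A)^2 * rho(e_A) with (e_A)^2 = +1 or -1, so the coefficient of e_A in the preimage is (e_A)^2 * tr(M rho(e_A))/4.
Nonzero projections over blades of grade <= 2: e4: (e4)^2 = -1, tr(M rho(e4)) = 28/3, coefficient -7/3; e14: (e14)^2 = +1, tr(M rho(e14)) = -12, coefficient -3. Every other blade of grade <= 2 projects to 0.
Answer: -7/3*e4 - 3*e14


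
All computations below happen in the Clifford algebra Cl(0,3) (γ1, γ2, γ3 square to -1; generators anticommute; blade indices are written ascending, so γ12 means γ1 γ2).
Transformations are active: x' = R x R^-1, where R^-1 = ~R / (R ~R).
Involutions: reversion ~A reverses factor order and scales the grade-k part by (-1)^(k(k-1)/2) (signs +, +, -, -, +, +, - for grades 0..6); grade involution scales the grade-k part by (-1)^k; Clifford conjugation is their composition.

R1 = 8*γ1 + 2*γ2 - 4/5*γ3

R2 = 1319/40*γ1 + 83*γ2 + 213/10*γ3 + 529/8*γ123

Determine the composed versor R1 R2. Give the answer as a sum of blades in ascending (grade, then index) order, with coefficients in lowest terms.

Distribute over the terms of R1 (each basis-blade product reordered to ascending indices, repeated generators contracted through their squares):
(8*γ1) R2 = -1319/5 + 664*γ12 + 852/5*γ13 - 529*γ23
(2*γ2) R2 = -166 - 1319/20*γ12 + 529/4*γ13 + 213/5*γ23
(-4/5*γ3) R2 = 426/25 + 529/10*γ12 + 1319/50*γ13 + 332/5*γ23
Summing the partial products and collecting blades:
Answer: -10319/25 + 13019/20*γ12 + 32903/100*γ13 - 420*γ23


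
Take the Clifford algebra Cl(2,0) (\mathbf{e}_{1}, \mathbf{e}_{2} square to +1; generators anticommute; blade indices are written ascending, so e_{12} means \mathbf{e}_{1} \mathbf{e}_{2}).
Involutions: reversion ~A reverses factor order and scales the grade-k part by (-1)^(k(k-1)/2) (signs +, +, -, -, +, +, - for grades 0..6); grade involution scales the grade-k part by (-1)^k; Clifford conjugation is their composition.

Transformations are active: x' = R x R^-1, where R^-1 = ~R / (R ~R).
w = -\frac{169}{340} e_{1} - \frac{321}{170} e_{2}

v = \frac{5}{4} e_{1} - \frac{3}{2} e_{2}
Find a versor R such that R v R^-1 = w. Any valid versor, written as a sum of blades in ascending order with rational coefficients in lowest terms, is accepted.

Here q(v) = q(w) = \frac{61}{16}; the classical choice R = v + w = \frac{64}{85} e_{1} - \frac{288}{85} e_{2} then realises v -> w under the sandwich.
Answer: \frac{64}{85} e_{1} - \frac{288}{85} e_{2}


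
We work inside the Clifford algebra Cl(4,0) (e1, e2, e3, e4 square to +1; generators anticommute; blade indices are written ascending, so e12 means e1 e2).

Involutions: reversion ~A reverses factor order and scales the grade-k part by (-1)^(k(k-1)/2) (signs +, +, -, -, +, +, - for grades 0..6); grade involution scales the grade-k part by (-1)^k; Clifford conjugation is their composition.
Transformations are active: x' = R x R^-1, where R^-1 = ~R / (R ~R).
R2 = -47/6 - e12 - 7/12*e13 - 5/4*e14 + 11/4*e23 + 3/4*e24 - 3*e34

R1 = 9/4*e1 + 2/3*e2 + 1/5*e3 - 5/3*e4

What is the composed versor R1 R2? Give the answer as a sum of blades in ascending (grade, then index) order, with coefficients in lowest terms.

Distribute over the terms of R1 (each basis-blade product reordered to ascending indices, repeated generators contracted through their squares):
(9/4*e1) R2 = -141/8*e1 - 9/4*e2 - 21/16*e3 - 45/16*e4 + 99/16*e123 + 27/16*e124 - 27/4*e134
(2/3*e2) R2 = 2/3*e1 - 47/9*e2 + 11/6*e3 + 1/2*e4 + 7/18*e123 + 5/6*e124 - 2*e234
(1/5*e3) R2 = 7/60*e1 - 11/20*e2 - 47/30*e3 - 3/5*e4 - 1/5*e123 + 1/4*e134 - 3/20*e234
(-5/3*e4) R2 = -25/12*e1 + 5/4*e2 - 5*e3 + 235/18*e4 + 5/3*e124 + 35/36*e134 - 55/12*e234
Summing the partial products and collecting blades:
Answer: -757/40*e1 - 1219/180*e2 - 1451/240*e3 + 7303/720*e4 + 4591/720*e123 + 67/16*e124 - 199/36*e134 - 101/15*e234


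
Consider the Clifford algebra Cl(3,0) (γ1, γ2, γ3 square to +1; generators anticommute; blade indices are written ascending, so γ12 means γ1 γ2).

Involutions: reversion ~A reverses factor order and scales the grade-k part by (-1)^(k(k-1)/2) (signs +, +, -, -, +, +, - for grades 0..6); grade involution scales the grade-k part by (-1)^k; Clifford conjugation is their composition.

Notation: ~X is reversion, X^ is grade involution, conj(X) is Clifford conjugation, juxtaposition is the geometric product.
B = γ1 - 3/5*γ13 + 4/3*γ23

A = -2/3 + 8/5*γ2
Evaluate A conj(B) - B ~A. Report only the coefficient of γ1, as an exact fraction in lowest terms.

first term: 2/3*γ1 - 32/15*γ3 + 8/5*γ12 - 2/5*γ13 + 8/9*γ23 - 24/25*γ123
second term: -2/3*γ1 - 32/15*γ3 + 8/5*γ12 + 2/5*γ13 - 8/9*γ23 + 24/25*γ123
Answer: 4/3


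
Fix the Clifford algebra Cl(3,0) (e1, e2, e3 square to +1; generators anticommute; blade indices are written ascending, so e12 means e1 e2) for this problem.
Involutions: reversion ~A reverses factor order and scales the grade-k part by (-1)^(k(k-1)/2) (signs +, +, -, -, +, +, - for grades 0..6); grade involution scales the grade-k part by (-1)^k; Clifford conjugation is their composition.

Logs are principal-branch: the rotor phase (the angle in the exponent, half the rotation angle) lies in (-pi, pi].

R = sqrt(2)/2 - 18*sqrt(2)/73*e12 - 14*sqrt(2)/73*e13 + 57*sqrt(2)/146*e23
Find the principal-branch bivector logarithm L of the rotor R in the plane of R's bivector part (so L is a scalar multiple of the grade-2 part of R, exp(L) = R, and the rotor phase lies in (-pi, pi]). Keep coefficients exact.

The scalar part of R is sqrt(2)/2, and that scalar determines the rotor phase on the principal branch; recovering the unit plane as bivector-part over sine of the phase gives L = phase * plane.
Concretely: cos(phase) = sqrt(2)/2 gives phase = ±pi/4, and since phase/sin(phase) is even the sign is immaterial: L = (phase/sin(phase)) * <R>_2 = (sqrt(2)*pi/4) * <R>_2.
Answer: -9*pi/73*e12 - 7*pi/73*e13 + 57*pi/292*e23


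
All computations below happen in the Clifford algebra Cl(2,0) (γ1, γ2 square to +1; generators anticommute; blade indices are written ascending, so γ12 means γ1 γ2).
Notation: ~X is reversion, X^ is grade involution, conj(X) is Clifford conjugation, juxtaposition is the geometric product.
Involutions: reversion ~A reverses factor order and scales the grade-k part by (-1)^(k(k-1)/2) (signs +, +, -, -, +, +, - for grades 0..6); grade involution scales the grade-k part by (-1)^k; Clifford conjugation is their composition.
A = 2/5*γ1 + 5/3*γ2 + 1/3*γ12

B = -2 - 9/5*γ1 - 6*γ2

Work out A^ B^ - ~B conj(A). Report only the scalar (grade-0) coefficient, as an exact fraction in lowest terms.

first term: -268/25 + 14/5*γ1 + 41/15*γ2 - 1/15*γ12
second term: 268/25 - 6/5*γ1 + 59/15*γ2 + 19/15*γ12
Answer: -536/25


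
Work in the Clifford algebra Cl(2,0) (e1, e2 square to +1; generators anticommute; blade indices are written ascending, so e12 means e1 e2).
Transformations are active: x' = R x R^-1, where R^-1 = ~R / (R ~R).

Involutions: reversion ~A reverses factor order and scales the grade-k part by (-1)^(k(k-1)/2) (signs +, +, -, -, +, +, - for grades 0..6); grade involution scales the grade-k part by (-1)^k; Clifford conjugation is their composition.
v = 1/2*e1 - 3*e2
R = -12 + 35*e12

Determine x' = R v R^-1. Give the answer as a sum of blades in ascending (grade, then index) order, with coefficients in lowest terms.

~R = -12 - 35*e12, and R ~R = 1369, so R^-1 = ~R / (1369).
R v = -111*e1 + 37/2*e2
Answer: 107/74*e1 + 99/37*e2


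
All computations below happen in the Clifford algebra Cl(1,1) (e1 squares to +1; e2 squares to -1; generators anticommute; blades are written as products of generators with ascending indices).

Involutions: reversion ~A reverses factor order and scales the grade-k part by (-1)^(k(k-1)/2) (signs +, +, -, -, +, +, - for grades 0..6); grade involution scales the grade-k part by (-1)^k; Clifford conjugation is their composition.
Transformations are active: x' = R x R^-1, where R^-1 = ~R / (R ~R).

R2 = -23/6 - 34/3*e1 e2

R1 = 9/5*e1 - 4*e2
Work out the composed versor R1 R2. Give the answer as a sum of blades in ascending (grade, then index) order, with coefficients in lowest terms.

Distribute over the terms of R1 (each basis-blade product reordered to ascending indices, repeated generators contracted through their squares):
(9/5*e1) R2 = -69/10*e1 - 102/5*e2
(-4*e2) R2 = 136/3*e1 + 46/3*e2
Summing the partial products and collecting blades:
Answer: 1153/30*e1 - 76/15*e2


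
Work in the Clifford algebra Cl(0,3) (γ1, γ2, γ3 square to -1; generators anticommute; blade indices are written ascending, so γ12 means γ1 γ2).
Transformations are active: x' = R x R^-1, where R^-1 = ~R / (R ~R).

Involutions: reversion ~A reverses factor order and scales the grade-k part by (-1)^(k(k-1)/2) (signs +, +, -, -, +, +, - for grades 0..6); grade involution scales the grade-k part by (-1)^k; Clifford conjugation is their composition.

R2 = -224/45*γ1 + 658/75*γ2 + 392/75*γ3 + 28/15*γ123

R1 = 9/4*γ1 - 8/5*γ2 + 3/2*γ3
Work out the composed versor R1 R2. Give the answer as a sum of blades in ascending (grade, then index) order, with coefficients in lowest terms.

Distribute over the terms of R1 (each basis-blade product reordered to ascending indices, repeated generators contracted through their squares):
(9/4*γ1) R2 = 56/5 + 987/50*γ12 + 294/25*γ13 - 21/5*γ23
(-8/5*γ2) R2 = 5264/375 - 1792/225*γ12 - 224/75*γ13 - 3136/375*γ23
(3/2*γ3) R2 = -196/25 - 14/5*γ12 + 112/15*γ13 - 329/25*γ23
Summing the partial products and collecting blades:
Answer: 6524/375 + 4039/450*γ12 + 406/25*γ13 - 9646/375*γ23


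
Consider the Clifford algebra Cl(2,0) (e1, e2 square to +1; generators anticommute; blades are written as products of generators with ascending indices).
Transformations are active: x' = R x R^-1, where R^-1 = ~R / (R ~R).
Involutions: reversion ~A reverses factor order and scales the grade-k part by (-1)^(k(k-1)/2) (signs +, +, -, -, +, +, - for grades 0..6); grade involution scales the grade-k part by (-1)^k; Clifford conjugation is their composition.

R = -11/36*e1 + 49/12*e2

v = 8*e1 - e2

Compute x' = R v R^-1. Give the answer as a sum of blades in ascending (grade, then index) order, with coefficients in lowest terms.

~R = -11/36*e1 + 49/12*e2, and R ~R = 10865/648, so R^-1 = ~R / (10865/648).
R v = -235/36 - 1165/36*e1 e2
Answer: -16867/2173*e1 - 4736/2173*e2


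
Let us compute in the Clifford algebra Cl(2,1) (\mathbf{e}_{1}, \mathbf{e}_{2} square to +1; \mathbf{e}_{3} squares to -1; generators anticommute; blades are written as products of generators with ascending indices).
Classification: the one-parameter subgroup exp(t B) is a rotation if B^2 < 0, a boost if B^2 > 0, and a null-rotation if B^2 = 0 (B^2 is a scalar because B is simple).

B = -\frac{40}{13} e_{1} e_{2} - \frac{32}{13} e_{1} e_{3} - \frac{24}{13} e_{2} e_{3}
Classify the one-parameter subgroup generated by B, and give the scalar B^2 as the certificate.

B^2 term by term: the squares give (-\frac{40}{13})^2*(e_{1} e_{2})^2 + (-\frac{32}{13})^2*(e_{1} e_{3})^2 + (-\frac{24}{13})^2*(e_{2} e_{3})^2 = \frac{1600}{169}*(-1) + \frac{1024}{169}*(+1) + \frac{576}{169}*(+1) = 0 (each basis 2-blade squares to minus the product of its generators' squares); cross terms between blades sharing an index anticommute and cancel. So B^2 = 0.
Answer: null-rotation, certificate B^2 = 0. Because 0 is invariant under every versor sandwich, the classification follows from its sign alone.


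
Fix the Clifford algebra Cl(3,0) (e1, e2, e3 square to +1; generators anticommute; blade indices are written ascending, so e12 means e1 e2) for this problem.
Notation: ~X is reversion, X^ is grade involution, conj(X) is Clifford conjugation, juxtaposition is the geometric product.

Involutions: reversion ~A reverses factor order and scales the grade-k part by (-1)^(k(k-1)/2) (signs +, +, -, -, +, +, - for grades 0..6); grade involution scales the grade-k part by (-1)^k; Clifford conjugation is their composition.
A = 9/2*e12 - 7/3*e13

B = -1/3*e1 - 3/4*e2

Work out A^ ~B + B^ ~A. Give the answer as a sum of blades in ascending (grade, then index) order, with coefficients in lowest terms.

first term: -27/8*e1 + 3/2*e2 - 7/9*e3 - 7/4*e123
second term: 27/8*e1 - 3/2*e2 + 7/9*e3 - 7/4*e123
Answer: -7/2*e123


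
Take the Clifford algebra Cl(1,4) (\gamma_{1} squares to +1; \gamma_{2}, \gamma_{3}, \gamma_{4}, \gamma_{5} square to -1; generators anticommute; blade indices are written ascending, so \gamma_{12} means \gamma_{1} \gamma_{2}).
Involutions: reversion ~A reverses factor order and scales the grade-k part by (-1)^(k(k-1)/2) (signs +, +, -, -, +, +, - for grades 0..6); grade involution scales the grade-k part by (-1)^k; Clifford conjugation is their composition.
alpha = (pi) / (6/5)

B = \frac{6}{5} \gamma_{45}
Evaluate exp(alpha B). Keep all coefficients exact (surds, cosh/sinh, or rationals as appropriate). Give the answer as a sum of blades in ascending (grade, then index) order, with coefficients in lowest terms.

B^2 = (\frac{6}{5})^2*(\gamma_{45})^2 = \frac{36}{25}*(-1) = -\frac{36}{25} (a basis 2-blade squares to minus the product of its generators' squares).
B^2 = -\frac{36}{25} — a negative square means the series sums to a rotation: l = \frac{6}{5}, alpha*l = \pi, so exp(alpha B) = cos(\pi) + (sin(\pi)/(\frac{6}{5}))*B = -1 + (0)*B.
Answer: -1


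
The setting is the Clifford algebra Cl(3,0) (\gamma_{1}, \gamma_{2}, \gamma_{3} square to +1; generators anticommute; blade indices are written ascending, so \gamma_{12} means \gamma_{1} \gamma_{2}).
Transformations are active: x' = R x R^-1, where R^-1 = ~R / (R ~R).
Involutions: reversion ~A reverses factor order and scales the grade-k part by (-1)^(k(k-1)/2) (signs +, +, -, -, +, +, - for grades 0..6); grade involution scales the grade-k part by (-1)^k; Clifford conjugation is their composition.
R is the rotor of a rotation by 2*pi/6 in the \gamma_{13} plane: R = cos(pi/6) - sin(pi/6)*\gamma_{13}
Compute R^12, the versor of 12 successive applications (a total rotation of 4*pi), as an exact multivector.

Half-angle bookkeeping: 12 applications in \gamma_{13} add up to rotor phase 12*pi/6 = 2 \pi, so R^12 = cos(2 \pi) - sin(2 \pi)*\gamma_{13}.
cos(2 \pi) = 1 and sin(2 \pi) = 0, so R^12 = 1. The total rotation 4*pi is 2 full turns, so every vector returns to itself, yet the rotor is +1, back on the identity sheet (an even number of 2*pi turns).
Answer: 1


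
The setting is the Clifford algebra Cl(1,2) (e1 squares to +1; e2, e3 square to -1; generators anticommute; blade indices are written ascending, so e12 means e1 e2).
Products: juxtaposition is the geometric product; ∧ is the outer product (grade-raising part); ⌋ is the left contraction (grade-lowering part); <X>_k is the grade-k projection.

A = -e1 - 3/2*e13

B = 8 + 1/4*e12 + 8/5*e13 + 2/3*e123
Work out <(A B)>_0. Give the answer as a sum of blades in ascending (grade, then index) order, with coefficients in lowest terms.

step 1: -12/5 - 8*e1 + 3/4*e2 - 8/5*e3 - 12*e13 - 25/24*e23
step 2: -12/5
Answer: -12/5


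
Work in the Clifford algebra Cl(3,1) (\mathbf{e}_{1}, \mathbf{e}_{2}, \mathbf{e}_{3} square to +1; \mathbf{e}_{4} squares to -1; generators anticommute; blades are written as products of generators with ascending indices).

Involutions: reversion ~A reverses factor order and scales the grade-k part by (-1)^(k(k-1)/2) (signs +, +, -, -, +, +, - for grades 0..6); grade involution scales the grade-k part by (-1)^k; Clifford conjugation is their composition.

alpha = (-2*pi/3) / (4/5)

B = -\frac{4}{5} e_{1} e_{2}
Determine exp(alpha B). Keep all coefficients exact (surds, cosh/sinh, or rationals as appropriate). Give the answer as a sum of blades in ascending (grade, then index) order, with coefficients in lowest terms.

B^2 = (-\frac{4}{5})^2*(e_{1} e_{2})^2 = \frac{16}{25}*(-1) = -\frac{16}{25} (a basis 2-blade squares to minus the product of its generators' squares).
B^2 = -\frac{16}{25} — B^2 < 0, so the exponential closes trigonometrically: l = \frac{4}{5}, alpha*l = - \frac{2 \pi}{3}, so exp(alpha B) = cos(- \frac{2 \pi}{3}) + (sin(- \frac{2 \pi}{3})/(\frac{4}{5}))*B = - \frac{1}{2} + (- \frac{5 \sqrt{3}}{8})*B.
Answer: - \frac{1}{2} + \frac{\sqrt{3}}{2} e_{1} e_{2}


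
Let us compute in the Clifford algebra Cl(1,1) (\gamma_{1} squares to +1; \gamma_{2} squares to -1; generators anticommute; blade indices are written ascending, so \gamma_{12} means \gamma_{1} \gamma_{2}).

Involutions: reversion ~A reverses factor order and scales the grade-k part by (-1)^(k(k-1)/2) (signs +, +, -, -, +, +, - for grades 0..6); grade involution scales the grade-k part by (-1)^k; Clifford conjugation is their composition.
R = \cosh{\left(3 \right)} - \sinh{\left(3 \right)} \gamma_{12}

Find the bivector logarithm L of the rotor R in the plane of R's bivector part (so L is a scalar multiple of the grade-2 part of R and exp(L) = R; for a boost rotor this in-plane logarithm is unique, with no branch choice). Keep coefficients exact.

The scalar part of R is \cosh{\left(3 \right)}, so cosh pins the rapidity up to sign — the sign comes from the bivector part; dividing that part by sinh of the rapidity yields the plane, and the in-plane L = rapidity * plane is unique because the two sign choices cancel.
Concretely: cosh(rapidity) = \cosh{\left(3 \right)} gives rapidity = ±3, and since rapidity/sinh(rapidity) is even the sign is immaterial: L = (rapidity/sinh(rapidity)) * <R>_2 = (\frac{3}{\sinh{\left(3 \right)}}) * <R>_2.
Answer: -3 \gamma_{12}


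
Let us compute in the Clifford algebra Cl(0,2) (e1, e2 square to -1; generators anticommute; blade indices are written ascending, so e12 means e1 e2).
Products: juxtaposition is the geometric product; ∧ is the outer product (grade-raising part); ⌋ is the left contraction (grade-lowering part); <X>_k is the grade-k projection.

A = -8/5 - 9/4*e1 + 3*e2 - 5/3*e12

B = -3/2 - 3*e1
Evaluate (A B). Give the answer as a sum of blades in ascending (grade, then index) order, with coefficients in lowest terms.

step 1: -87/20 + 327/40*e1 + 1/2*e2 + 23/2*e12
Answer: -87/20 + 327/40*e1 + 1/2*e2 + 23/2*e12


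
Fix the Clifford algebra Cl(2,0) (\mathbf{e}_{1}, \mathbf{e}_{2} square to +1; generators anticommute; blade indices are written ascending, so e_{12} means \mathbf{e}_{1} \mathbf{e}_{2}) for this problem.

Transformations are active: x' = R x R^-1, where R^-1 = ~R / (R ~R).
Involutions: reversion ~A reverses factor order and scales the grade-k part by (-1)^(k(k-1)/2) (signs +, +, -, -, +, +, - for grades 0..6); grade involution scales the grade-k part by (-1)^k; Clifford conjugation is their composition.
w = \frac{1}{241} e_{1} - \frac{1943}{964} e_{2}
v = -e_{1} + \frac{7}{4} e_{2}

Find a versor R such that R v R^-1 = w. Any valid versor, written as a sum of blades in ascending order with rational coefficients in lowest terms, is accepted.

The midline construction: v and w both square to \frac{65}{16}, so reflecting in their sum -\frac{240}{241} e_{1} - \frac{64}{241} e_{2} exchanges them.
Answer: -\frac{240}{241} e_{1} - \frac{64}{241} e_{2}


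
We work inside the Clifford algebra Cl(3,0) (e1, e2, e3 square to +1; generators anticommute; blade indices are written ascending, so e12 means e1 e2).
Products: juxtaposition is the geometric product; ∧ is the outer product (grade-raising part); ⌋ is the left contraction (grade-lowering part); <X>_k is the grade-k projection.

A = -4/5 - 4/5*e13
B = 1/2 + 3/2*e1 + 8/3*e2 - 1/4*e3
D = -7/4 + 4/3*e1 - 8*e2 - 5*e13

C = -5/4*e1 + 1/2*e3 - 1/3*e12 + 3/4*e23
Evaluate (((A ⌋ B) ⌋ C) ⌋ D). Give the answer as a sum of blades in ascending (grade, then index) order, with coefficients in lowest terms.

step 1: -2/5 - 6/5*e1 - 32/15*e2 + 1/5*e3
step 2: 8/5 - 19/90*e1 + 1/4*e2 - 9/5*e3 + 2/15*e12 - 3/10*e23
step 3: -686/135 - 103/15*e1 - 64/5*e2 + 19/18*e3 - 8*e13
Answer: -686/135 - 103/15*e1 - 64/5*e2 + 19/18*e3 - 8*e13


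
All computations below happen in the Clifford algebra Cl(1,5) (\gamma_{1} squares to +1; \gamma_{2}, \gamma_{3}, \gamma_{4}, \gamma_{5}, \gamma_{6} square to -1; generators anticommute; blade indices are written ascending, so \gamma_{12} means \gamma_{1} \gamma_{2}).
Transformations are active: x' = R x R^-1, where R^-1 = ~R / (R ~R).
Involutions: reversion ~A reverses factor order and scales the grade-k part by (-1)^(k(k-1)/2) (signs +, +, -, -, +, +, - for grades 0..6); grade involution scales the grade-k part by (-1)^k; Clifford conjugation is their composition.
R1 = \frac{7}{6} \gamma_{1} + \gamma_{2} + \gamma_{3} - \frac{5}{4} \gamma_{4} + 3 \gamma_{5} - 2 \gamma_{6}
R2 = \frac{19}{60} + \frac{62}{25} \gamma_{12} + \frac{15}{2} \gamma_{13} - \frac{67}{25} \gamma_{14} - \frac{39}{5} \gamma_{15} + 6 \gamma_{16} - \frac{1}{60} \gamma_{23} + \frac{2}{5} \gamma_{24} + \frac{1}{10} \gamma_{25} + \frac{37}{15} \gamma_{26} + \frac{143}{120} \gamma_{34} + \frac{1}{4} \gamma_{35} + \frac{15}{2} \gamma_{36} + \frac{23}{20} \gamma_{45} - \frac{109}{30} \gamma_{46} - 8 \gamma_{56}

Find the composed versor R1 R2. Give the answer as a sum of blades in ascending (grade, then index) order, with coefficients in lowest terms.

Distribute over the terms of R1 (each basis-blade product reordered to ascending indices, repeated generators contracted through their squares):
(\frac{7}{6} \gamma_{1}) R2 = \frac{133}{360} \gamma_{1} + \frac{217}{75} \gamma_{2} + \frac{35}{4} \gamma_{3} - \frac{469}{150} \gamma_{4} - \frac{91}{10} \gamma_{5} + 7 \gamma_{6} - \frac{7}{360} \gamma_{123} + \frac{7}{15} \gamma_{124} + \frac{7}{60} \gamma_{125} + \frac{259}{90} \gamma_{126} + \frac{1001}{720} \gamma_{134} + \frac{7}{24} \gamma_{135} + \frac{35}{4} \gamma_{136} + \frac{161}{120} \gamma_{145} - \frac{763}{180} \gamma_{146} - \frac{28}{3} \gamma_{156}
(\gamma_{2}) R2 = \frac{62}{25} \gamma_{1} + \frac{19}{60} \gamma_{2} + \frac{1}{60} \gamma_{3} - \frac{2}{5} \gamma_{4} - \frac{1}{10} \gamma_{5} - \frac{37}{15} \gamma_{6} - \frac{15}{2} \gamma_{123} + \frac{67}{25} \gamma_{124} + \frac{39}{5} \gamma_{125} - 6 \gamma_{126} + \frac{143}{120} \gamma_{234} + \frac{1}{4} \gamma_{235} + \frac{15}{2} \gamma_{236} + \frac{23}{20} \gamma_{245} - \frac{109}{30} \gamma_{246} - 8 \gamma_{256}
(\gamma_{3}) R2 = \frac{15}{2} \gamma_{1} - \frac{1}{60} \gamma_{2} + \frac{19}{60} \gamma_{3} - \frac{143}{120} \gamma_{4} - \frac{1}{4} \gamma_{5} - \frac{15}{2} \gamma_{6} + \frac{62}{25} \gamma_{123} + \frac{67}{25} \gamma_{134} + \frac{39}{5} \gamma_{135} - 6 \gamma_{136} - \frac{2}{5} \gamma_{234} - \frac{1}{10} \gamma_{235} - \frac{37}{15} \gamma_{236} + \frac{23}{20} \gamma_{345} - \frac{109}{30} \gamma_{346} - 8 \gamma_{356}
(-\frac{5}{4} \gamma_{4}) R2 = \frac{67}{20} \gamma_{1} - \frac{1}{2} \gamma_{2} - \frac{143}{96} \gamma_{3} - \frac{19}{48} \gamma_{4} + \frac{23}{16} \gamma_{5} - \frac{109}{24} \gamma_{6} - \frac{31}{10} \gamma_{124} - \frac{75}{8} \gamma_{134} - \frac{39}{4} \gamma_{145} + \frac{15}{2} \gamma_{146} + \frac{1}{48} \gamma_{234} + \frac{1}{8} \gamma_{245} + \frac{37}{12} \gamma_{246} + \frac{5}{16} \gamma_{345} + \frac{75}{8} \gamma_{346} + 10 \gamma_{456}
(3 \gamma_{5}) R2 = -\frac{117}{5} \gamma_{1} + \frac{3}{10} \gamma_{2} + \frac{3}{4} \gamma_{3} + \frac{69}{20} \gamma_{4} + \frac{19}{20} \gamma_{5} + 24 \gamma_{6} + \frac{186}{25} \gamma_{125} + \frac{45}{2} \gamma_{135} - \frac{201}{25} \gamma_{145} - 18 \gamma_{156} - \frac{1}{20} \gamma_{235} + \frac{6}{5} \gamma_{245} - \frac{37}{5} \gamma_{256} + \frac{143}{40} \gamma_{345} - \frac{45}{2} \gamma_{356} + \frac{109}{10} \gamma_{456}
(-2 \gamma_{6}) R2 = -12 \gamma_{1} - \frac{74}{15} \gamma_{2} - 15 \gamma_{3} + \frac{109}{15} \gamma_{4} + 16 \gamma_{5} - \frac{19}{30} \gamma_{6} - \frac{124}{25} \gamma_{126} - 15 \gamma_{136} + \frac{134}{25} \gamma_{146} + \frac{78}{5} \gamma_{156} + \frac{1}{30} \gamma_{236} - \frac{4}{5} \gamma_{246} - \frac{1}{5} \gamma_{256} - \frac{143}{60} \gamma_{346} - \frac{1}{2} \gamma_{356} - \frac{23}{10} \gamma_{456}
Summing the partial products and collecting blades:
Answer: -\frac{39061}{1800} \gamma_{1} - \frac{97}{50} \gamma_{2} - \frac{213}{32} \gamma_{3} + \frac{2241}{400} \gamma_{4} + \frac{143}{16} \gamma_{5} + \frac{1903}{120} \gamma_{6} - \frac{9071}{1800} \gamma_{123} + \frac{7}{150} \gamma_{124} + \frac{4607}{300} \gamma_{125} - \frac{3637}{450} \gamma_{126} - \frac{19097}{3600} \gamma_{134} + \frac{3671}{120} \gamma_{135} - \frac{49}{4} \gamma_{136} - \frac{9869}{600} \gamma_{145} + \frac{7759}{900} \gamma_{146} - \frac{176}{15} \gamma_{156} + \frac{13}{16} \gamma_{234} + \frac{1}{10} \gamma_{235} + \frac{76}{15} \gamma_{236} + \frac{99}{40} \gamma_{245} - \frac{27}{20} \gamma_{246} - \frac{78}{5} \gamma_{256} + \frac{403}{80} \gamma_{345} + \frac{403}{120} \gamma_{346} - 31 \gamma_{356} + \frac{93}{5} \gamma_{456}
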